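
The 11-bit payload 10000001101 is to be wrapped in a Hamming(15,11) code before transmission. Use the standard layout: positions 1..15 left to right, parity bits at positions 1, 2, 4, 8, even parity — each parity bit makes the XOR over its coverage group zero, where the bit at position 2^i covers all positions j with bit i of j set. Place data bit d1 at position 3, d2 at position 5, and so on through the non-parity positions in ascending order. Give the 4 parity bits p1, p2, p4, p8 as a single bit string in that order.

1011

Place data bits at non-power-of-two positions: b3=1, b5=0, b6=0, b7=0, b9=0, b10=0, b11=0, b12=1, b13=1, b14=0, b15=1.
p1 = XOR of data positions {3,5,7,9,11,13,15} = 1⊕0⊕0⊕0⊕0⊕1⊕1 = 1
p2 = XOR of data positions {3,6,7,10,11,14,15} = 1⊕0⊕0⊕0⊕0⊕0⊕1 = 0
p4 = XOR of data positions {5,6,7,12,13,14,15} = 0⊕0⊕0⊕1⊕1⊕0⊕1 = 1
p8 = XOR of data positions {9,10,11,12,13,14,15} = 0⊕0⊕0⊕1⊕1⊕0⊕1 = 1
Parity bits p1,p2,p4,p8 = 1011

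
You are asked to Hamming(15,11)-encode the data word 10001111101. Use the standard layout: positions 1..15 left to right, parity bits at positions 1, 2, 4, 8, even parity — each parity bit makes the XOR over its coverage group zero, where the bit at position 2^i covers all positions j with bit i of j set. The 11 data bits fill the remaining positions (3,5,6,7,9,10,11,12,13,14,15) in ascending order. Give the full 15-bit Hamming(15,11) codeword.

Place data bits at non-power-of-two positions: b3=1, b5=0, b6=0, b7=0, b9=1, b10=1, b11=1, b12=1, b13=1, b14=0, b15=1.
p1 = XOR of data positions {3,5,7,9,11,13,15} = 1⊕0⊕0⊕1⊕1⊕1⊕1 = 1
p2 = XOR of data positions {3,6,7,10,11,14,15} = 1⊕0⊕0⊕1⊕1⊕0⊕1 = 0
p4 = XOR of data positions {5,6,7,12,13,14,15} = 0⊕0⊕0⊕1⊕1⊕0⊕1 = 1
p8 = XOR of data positions {9,10,11,12,13,14,15} = 1⊕1⊕1⊕1⊕1⊕0⊕1 = 0
Codeword b1..b15 = 101100001111101

101100001111101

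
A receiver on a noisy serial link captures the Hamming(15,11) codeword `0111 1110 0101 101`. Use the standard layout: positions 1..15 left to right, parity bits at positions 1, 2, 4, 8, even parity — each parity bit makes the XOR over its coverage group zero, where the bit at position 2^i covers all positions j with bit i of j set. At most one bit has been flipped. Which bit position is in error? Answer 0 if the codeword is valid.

5

s1: b1⊕b3⊕b5⊕b7⊕b9⊕b11⊕b13⊕b15 = 0⊕1⊕1⊕1⊕0⊕0⊕1⊕1 = 1
s2: b2⊕b3⊕b6⊕b7⊕b10⊕b11⊕b14⊕b15 = 1⊕1⊕1⊕1⊕1⊕0⊕0⊕1 = 0
s4: b4⊕b5⊕b6⊕b7⊕b12⊕b13⊕b14⊕b15 = 1⊕1⊕1⊕1⊕1⊕1⊕0⊕1 = 1
s8: b8⊕b9⊕b10⊕b11⊕b12⊕b13⊕b14⊕b15 = 0⊕0⊕1⊕0⊕1⊕1⊕0⊕1 = 0
Syndrome (s8...s1) = 0101 → position 5.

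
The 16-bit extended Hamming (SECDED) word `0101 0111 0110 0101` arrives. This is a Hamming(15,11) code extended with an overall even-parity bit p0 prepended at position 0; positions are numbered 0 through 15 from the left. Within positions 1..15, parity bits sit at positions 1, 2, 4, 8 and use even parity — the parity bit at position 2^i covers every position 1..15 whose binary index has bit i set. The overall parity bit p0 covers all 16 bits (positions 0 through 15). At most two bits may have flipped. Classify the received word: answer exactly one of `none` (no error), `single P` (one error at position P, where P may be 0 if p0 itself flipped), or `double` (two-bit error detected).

single 7

s1: b1⊕b3⊕b5⊕b7⊕b9⊕b11⊕b13⊕b15 = 1⊕1⊕1⊕1⊕1⊕0⊕1⊕1 = 1
s2: b2⊕b3⊕b6⊕b7⊕b10⊕b11⊕b14⊕b15 = 0⊕1⊕1⊕1⊕1⊕0⊕0⊕1 = 1
s4: b4⊕b5⊕b6⊕b7⊕b12⊕b13⊕b14⊕b15 = 0⊕1⊕1⊕1⊕0⊕1⊕0⊕1 = 1
s8: b8⊕b9⊕b10⊕b11⊕b12⊕b13⊕b14⊕b15 = 0⊕1⊕1⊕0⊕0⊕1⊕0⊕1 = 0
Syndrome (s8...s1) = 0111 → position 7.
Overall parity (XOR of all 16 bits, including p0): 0⊕1⊕0⊕1⊕0⊕1⊕1⊕1⊕0⊕1⊕1⊕0⊕0⊕1⊕0⊕1 = 1
Overall=1, syndrome position=7 → single-bit error at position 7.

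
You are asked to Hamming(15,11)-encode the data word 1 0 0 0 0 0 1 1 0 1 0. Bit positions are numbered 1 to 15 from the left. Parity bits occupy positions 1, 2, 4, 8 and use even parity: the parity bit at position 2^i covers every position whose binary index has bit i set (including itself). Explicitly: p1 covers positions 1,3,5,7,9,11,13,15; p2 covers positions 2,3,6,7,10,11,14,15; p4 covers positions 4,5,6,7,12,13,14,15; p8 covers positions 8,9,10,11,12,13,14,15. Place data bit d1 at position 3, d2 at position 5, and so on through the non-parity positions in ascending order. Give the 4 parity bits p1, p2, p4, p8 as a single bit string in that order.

Place data bits at non-power-of-two positions: b3=1, b5=0, b6=0, b7=0, b9=0, b10=0, b11=1, b12=1, b13=0, b14=1, b15=0.
p1 = XOR of data positions {3,5,7,9,11,13,15} = 1⊕0⊕0⊕0⊕1⊕0⊕0 = 0
p2 = XOR of data positions {3,6,7,10,11,14,15} = 1⊕0⊕0⊕0⊕1⊕1⊕0 = 1
p4 = XOR of data positions {5,6,7,12,13,14,15} = 0⊕0⊕0⊕1⊕0⊕1⊕0 = 0
p8 = XOR of data positions {9,10,11,12,13,14,15} = 0⊕0⊕1⊕1⊕0⊕1⊕0 = 1
Parity bits p1,p2,p4,p8 = 0101

0101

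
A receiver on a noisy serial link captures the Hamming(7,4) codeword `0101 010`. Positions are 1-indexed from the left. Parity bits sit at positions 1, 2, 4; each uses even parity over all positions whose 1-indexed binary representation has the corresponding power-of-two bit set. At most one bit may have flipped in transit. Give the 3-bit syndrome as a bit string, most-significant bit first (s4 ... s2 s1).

s1: b1⊕b3⊕b5⊕b7 = 0⊕0⊕0⊕0 = 0
s2: b2⊕b3⊕b6⊕b7 = 1⊕0⊕1⊕0 = 0
s4: b4⊕b5⊕b6⊕b7 = 1⊕0⊕1⊕0 = 0
Syndrome (s4...s1) = 000 → position 0 (no error).

000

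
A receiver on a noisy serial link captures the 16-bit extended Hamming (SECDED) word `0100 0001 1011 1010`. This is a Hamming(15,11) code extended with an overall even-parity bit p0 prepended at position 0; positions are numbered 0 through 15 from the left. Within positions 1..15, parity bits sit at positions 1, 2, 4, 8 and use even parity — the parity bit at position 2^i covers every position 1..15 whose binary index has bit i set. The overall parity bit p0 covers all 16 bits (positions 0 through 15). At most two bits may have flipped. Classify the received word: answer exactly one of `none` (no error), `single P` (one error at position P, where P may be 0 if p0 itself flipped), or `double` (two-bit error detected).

single 13

s1: b1⊕b3⊕b5⊕b7⊕b9⊕b11⊕b13⊕b15 = 1⊕0⊕0⊕1⊕0⊕1⊕0⊕0 = 1
s2: b2⊕b3⊕b6⊕b7⊕b10⊕b11⊕b14⊕b15 = 0⊕0⊕0⊕1⊕1⊕1⊕1⊕0 = 0
s4: b4⊕b5⊕b6⊕b7⊕b12⊕b13⊕b14⊕b15 = 0⊕0⊕0⊕1⊕1⊕0⊕1⊕0 = 1
s8: b8⊕b9⊕b10⊕b11⊕b12⊕b13⊕b14⊕b15 = 1⊕0⊕1⊕1⊕1⊕0⊕1⊕0 = 1
Syndrome (s8...s1) = 1101 → position 13.
Overall parity (XOR of all 16 bits, including p0): 0⊕1⊕0⊕0⊕0⊕0⊕0⊕1⊕1⊕0⊕1⊕1⊕1⊕0⊕1⊕0 = 1
Overall=1, syndrome position=13 → single-bit error at position 13.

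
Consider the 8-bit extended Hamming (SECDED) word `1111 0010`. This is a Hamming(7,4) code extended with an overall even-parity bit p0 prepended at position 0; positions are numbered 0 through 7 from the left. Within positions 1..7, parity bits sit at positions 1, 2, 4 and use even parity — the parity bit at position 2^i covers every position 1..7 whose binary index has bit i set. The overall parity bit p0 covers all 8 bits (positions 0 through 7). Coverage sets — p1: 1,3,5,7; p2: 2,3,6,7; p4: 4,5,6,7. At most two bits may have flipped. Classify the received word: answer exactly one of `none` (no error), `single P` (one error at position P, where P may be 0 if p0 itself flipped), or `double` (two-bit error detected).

single 6

s1: b1⊕b3⊕b5⊕b7 = 1⊕1⊕0⊕0 = 0
s2: b2⊕b3⊕b6⊕b7 = 1⊕1⊕1⊕0 = 1
s4: b4⊕b5⊕b6⊕b7 = 0⊕0⊕1⊕0 = 1
Syndrome (s4...s1) = 110 → position 6.
Overall parity (XOR of all 8 bits, including p0): 1⊕1⊕1⊕1⊕0⊕0⊕1⊕0 = 1
Overall=1, syndrome position=6 → single-bit error at position 6.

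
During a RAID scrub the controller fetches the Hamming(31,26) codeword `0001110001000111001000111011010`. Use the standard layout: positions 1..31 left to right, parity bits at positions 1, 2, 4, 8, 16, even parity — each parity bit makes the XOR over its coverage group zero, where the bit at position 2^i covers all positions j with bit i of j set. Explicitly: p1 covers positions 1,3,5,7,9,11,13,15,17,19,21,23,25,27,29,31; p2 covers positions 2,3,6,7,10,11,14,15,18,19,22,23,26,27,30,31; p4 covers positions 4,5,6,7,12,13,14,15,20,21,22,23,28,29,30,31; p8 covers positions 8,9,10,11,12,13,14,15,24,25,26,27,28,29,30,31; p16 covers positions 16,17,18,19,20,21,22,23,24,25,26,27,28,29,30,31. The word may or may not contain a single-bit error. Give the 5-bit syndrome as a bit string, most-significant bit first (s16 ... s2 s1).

s1: b1⊕b3⊕b5⊕b7⊕b9⊕b11⊕b13⊕b15⊕b17⊕b19⊕b21⊕b23⊕b25⊕b27⊕b29⊕b31 = 0⊕0⊕1⊕0⊕0⊕0⊕0⊕1⊕0⊕1⊕0⊕1⊕1⊕1⊕0⊕0 = 0
s2: b2⊕b3⊕b6⊕b7⊕b10⊕b11⊕b14⊕b15⊕b18⊕b19⊕b22⊕b23⊕b26⊕b27⊕b30⊕b31 = 0⊕0⊕1⊕0⊕1⊕0⊕1⊕1⊕0⊕1⊕0⊕1⊕0⊕1⊕1⊕0 = 0
s4: b4⊕b5⊕b6⊕b7⊕b12⊕b13⊕b14⊕b15⊕b20⊕b21⊕b22⊕b23⊕b28⊕b29⊕b30⊕b31 = 1⊕1⊕1⊕0⊕0⊕0⊕1⊕1⊕0⊕0⊕0⊕1⊕1⊕0⊕1⊕0 = 0
s8: b8⊕b9⊕b10⊕b11⊕b12⊕b13⊕b14⊕b15⊕b24⊕b25⊕b26⊕b27⊕b28⊕b29⊕b30⊕b31 = 0⊕0⊕1⊕0⊕0⊕0⊕1⊕1⊕1⊕1⊕0⊕1⊕1⊕0⊕1⊕0 = 0
s16: b16⊕b17⊕b18⊕b19⊕b20⊕b21⊕b22⊕b23⊕b24⊕b25⊕b26⊕b27⊕b28⊕b29⊕b30⊕b31 = 1⊕0⊕0⊕1⊕0⊕0⊕0⊕1⊕1⊕1⊕0⊕1⊕1⊕0⊕1⊕0 = 0
Syndrome (s16...s1) = 00000 → position 0 (no error).

00000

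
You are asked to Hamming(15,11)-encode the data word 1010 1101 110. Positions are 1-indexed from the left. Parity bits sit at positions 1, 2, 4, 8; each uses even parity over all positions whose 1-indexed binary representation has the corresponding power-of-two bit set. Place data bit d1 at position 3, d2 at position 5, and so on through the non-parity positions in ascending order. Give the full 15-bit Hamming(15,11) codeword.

Place data bits at non-power-of-two positions: b3=1, b5=0, b6=1, b7=0, b9=1, b10=1, b11=0, b12=1, b13=1, b14=1, b15=0.
p1 = XOR of data positions {3,5,7,9,11,13,15} = 1⊕0⊕0⊕1⊕0⊕1⊕0 = 1
p2 = XOR of data positions {3,6,7,10,11,14,15} = 1⊕1⊕0⊕1⊕0⊕1⊕0 = 0
p4 = XOR of data positions {5,6,7,12,13,14,15} = 0⊕1⊕0⊕1⊕1⊕1⊕0 = 0
p8 = XOR of data positions {9,10,11,12,13,14,15} = 1⊕1⊕0⊕1⊕1⊕1⊕0 = 1
Codeword b1..b15 = 101001011101110

101001011101110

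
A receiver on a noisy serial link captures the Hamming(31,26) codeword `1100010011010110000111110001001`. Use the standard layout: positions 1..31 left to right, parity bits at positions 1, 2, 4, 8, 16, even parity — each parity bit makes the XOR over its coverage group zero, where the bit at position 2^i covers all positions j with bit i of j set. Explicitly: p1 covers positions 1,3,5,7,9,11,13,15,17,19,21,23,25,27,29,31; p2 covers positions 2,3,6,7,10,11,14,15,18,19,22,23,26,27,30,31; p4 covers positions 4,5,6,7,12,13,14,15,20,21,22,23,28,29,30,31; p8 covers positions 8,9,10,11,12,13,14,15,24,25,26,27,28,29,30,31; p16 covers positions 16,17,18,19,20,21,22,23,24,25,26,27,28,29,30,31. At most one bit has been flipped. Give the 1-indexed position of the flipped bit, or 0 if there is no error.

s1: b1⊕b3⊕b5⊕b7⊕b9⊕b11⊕b13⊕b15⊕b17⊕b19⊕b21⊕b23⊕b25⊕b27⊕b29⊕b31 = 1⊕0⊕0⊕0⊕1⊕0⊕0⊕1⊕0⊕0⊕1⊕1⊕0⊕0⊕0⊕1 = 0
s2: b2⊕b3⊕b6⊕b7⊕b10⊕b11⊕b14⊕b15⊕b18⊕b19⊕b22⊕b23⊕b26⊕b27⊕b30⊕b31 = 1⊕0⊕1⊕0⊕1⊕0⊕1⊕1⊕0⊕0⊕1⊕1⊕0⊕0⊕0⊕1 = 0
s4: b4⊕b5⊕b6⊕b7⊕b12⊕b13⊕b14⊕b15⊕b20⊕b21⊕b22⊕b23⊕b28⊕b29⊕b30⊕b31 = 0⊕0⊕1⊕0⊕1⊕0⊕1⊕1⊕1⊕1⊕1⊕1⊕1⊕0⊕0⊕1 = 0
s8: b8⊕b9⊕b10⊕b11⊕b12⊕b13⊕b14⊕b15⊕b24⊕b25⊕b26⊕b27⊕b28⊕b29⊕b30⊕b31 = 0⊕1⊕1⊕0⊕1⊕0⊕1⊕1⊕1⊕0⊕0⊕0⊕1⊕0⊕0⊕1 = 0
s16: b16⊕b17⊕b18⊕b19⊕b20⊕b21⊕b22⊕b23⊕b24⊕b25⊕b26⊕b27⊕b28⊕b29⊕b30⊕b31 = 0⊕0⊕0⊕0⊕1⊕1⊕1⊕1⊕1⊕0⊕0⊕0⊕1⊕0⊕0⊕1 = 1
Syndrome (s16...s1) = 10000 → position 16.

16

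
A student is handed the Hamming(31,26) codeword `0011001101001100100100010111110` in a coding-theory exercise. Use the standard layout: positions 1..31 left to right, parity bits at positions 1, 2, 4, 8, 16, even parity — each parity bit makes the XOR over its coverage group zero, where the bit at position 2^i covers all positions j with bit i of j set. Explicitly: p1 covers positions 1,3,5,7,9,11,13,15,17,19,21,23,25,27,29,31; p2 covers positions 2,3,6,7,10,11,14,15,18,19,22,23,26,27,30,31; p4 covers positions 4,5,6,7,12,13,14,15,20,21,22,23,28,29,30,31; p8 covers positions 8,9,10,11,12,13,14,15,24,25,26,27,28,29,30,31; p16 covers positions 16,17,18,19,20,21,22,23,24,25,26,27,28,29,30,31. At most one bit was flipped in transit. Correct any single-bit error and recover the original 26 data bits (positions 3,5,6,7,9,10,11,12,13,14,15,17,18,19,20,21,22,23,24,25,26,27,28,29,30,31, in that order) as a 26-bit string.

s1: b1⊕b3⊕b5⊕b7⊕b9⊕b11⊕b13⊕b15⊕b17⊕b19⊕b21⊕b23⊕b25⊕b27⊕b29⊕b31 = 0⊕1⊕0⊕1⊕0⊕0⊕1⊕0⊕1⊕0⊕0⊕0⊕0⊕1⊕1⊕0 = 0
s2: b2⊕b3⊕b6⊕b7⊕b10⊕b11⊕b14⊕b15⊕b18⊕b19⊕b22⊕b23⊕b26⊕b27⊕b30⊕b31 = 0⊕1⊕0⊕1⊕1⊕0⊕1⊕0⊕0⊕0⊕0⊕0⊕1⊕1⊕1⊕0 = 1
s4: b4⊕b5⊕b6⊕b7⊕b12⊕b13⊕b14⊕b15⊕b20⊕b21⊕b22⊕b23⊕b28⊕b29⊕b30⊕b31 = 1⊕0⊕0⊕1⊕0⊕1⊕1⊕0⊕1⊕0⊕0⊕0⊕1⊕1⊕1⊕0 = 0
s8: b8⊕b9⊕b10⊕b11⊕b12⊕b13⊕b14⊕b15⊕b24⊕b25⊕b26⊕b27⊕b28⊕b29⊕b30⊕b31 = 1⊕0⊕1⊕0⊕0⊕1⊕1⊕0⊕1⊕0⊕1⊕1⊕1⊕1⊕1⊕0 = 0
s16: b16⊕b17⊕b18⊕b19⊕b20⊕b21⊕b22⊕b23⊕b24⊕b25⊕b26⊕b27⊕b28⊕b29⊕b30⊕b31 = 0⊕1⊕0⊕0⊕1⊕0⊕0⊕0⊕1⊕0⊕1⊕1⊕1⊕1⊕1⊕0 = 0
Syndrome (s16...s1) = 00010 → position 2.
Flip bit 2: corrected codeword = 0111001101001100100100010111110
Data bits at positions 3,5,6,7,9,10,11,12,13,14,15,17,18,19,20,21,22,23,24,25,26,27,28,29,30,31: 10010100110100100010111110

10010100110100100010111110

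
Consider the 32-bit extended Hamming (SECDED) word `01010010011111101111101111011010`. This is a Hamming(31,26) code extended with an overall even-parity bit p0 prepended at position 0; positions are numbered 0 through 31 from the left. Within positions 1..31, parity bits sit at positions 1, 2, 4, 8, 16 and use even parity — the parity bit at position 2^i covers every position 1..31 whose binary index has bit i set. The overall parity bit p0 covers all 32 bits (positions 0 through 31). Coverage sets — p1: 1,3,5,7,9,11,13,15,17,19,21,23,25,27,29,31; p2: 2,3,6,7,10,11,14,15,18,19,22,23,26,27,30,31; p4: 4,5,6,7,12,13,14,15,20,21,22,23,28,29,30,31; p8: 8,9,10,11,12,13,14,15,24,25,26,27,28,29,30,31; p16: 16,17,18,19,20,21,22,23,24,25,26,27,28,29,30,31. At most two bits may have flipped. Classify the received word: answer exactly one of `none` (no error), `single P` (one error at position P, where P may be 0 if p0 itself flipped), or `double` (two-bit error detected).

s1: b1⊕b3⊕b5⊕b7⊕b9⊕b11⊕b13⊕b15⊕b17⊕b19⊕b21⊕b23⊕b25⊕b27⊕b29⊕b31 = 1⊕1⊕0⊕0⊕1⊕1⊕1⊕0⊕1⊕1⊕0⊕1⊕1⊕1⊕0⊕0 = 0
s2: b2⊕b3⊕b6⊕b7⊕b10⊕b11⊕b14⊕b15⊕b18⊕b19⊕b22⊕b23⊕b26⊕b27⊕b30⊕b31 = 0⊕1⊕1⊕0⊕1⊕1⊕1⊕0⊕1⊕1⊕1⊕1⊕0⊕1⊕1⊕0 = 1
s4: b4⊕b5⊕b6⊕b7⊕b12⊕b13⊕b14⊕b15⊕b20⊕b21⊕b22⊕b23⊕b28⊕b29⊕b30⊕b31 = 0⊕0⊕1⊕0⊕1⊕1⊕1⊕0⊕1⊕0⊕1⊕1⊕1⊕0⊕1⊕0 = 1
s8: b8⊕b9⊕b10⊕b11⊕b12⊕b13⊕b14⊕b15⊕b24⊕b25⊕b26⊕b27⊕b28⊕b29⊕b30⊕b31 = 0⊕1⊕1⊕1⊕1⊕1⊕1⊕0⊕1⊕1⊕0⊕1⊕1⊕0⊕1⊕0 = 1
s16: b16⊕b17⊕b18⊕b19⊕b20⊕b21⊕b22⊕b23⊕b24⊕b25⊕b26⊕b27⊕b28⊕b29⊕b30⊕b31 = 1⊕1⊕1⊕1⊕1⊕0⊕1⊕1⊕1⊕1⊕0⊕1⊕1⊕0⊕1⊕0 = 0
Syndrome (s16...s1) = 01110 → position 14.
Overall parity (XOR of all 32 bits, including p0): 0⊕1⊕0⊕1⊕0⊕0⊕1⊕0⊕0⊕1⊕1⊕1⊕1⊕1⊕1⊕0⊕1⊕1⊕1⊕1⊕1⊕0⊕1⊕1⊕1⊕1⊕0⊕1⊕1⊕0⊕1⊕0 = 1
Overall=1, syndrome position=14 → single-bit error at position 14.

single 14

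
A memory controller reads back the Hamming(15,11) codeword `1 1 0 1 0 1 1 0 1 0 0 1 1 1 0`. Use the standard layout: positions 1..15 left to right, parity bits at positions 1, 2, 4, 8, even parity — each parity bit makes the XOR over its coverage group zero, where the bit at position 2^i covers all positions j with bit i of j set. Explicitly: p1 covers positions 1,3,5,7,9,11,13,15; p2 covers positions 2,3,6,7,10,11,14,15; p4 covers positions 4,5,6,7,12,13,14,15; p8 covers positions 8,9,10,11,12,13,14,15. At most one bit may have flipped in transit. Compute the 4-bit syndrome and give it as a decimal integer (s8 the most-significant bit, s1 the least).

s1: b1⊕b3⊕b5⊕b7⊕b9⊕b11⊕b13⊕b15 = 1⊕0⊕0⊕1⊕1⊕0⊕1⊕0 = 0
s2: b2⊕b3⊕b6⊕b7⊕b10⊕b11⊕b14⊕b15 = 1⊕0⊕1⊕1⊕0⊕0⊕1⊕0 = 0
s4: b4⊕b5⊕b6⊕b7⊕b12⊕b13⊕b14⊕b15 = 1⊕0⊕1⊕1⊕1⊕1⊕1⊕0 = 0
s8: b8⊕b9⊕b10⊕b11⊕b12⊕b13⊕b14⊕b15 = 0⊕1⊕0⊕0⊕1⊕1⊕1⊕0 = 0
Syndrome (s8...s1) = 0000 → position 0 (no error).

0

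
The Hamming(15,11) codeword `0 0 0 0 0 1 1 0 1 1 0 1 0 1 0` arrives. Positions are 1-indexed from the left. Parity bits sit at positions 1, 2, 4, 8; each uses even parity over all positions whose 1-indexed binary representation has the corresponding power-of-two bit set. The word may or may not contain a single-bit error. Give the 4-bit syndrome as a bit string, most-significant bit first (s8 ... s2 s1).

s1: b1⊕b3⊕b5⊕b7⊕b9⊕b11⊕b13⊕b15 = 0⊕0⊕0⊕1⊕1⊕0⊕0⊕0 = 0
s2: b2⊕b3⊕b6⊕b7⊕b10⊕b11⊕b14⊕b15 = 0⊕0⊕1⊕1⊕1⊕0⊕1⊕0 = 0
s4: b4⊕b5⊕b6⊕b7⊕b12⊕b13⊕b14⊕b15 = 0⊕0⊕1⊕1⊕1⊕0⊕1⊕0 = 0
s8: b8⊕b9⊕b10⊕b11⊕b12⊕b13⊕b14⊕b15 = 0⊕1⊕1⊕0⊕1⊕0⊕1⊕0 = 0
Syndrome (s8...s1) = 0000 → position 0 (no error).

0000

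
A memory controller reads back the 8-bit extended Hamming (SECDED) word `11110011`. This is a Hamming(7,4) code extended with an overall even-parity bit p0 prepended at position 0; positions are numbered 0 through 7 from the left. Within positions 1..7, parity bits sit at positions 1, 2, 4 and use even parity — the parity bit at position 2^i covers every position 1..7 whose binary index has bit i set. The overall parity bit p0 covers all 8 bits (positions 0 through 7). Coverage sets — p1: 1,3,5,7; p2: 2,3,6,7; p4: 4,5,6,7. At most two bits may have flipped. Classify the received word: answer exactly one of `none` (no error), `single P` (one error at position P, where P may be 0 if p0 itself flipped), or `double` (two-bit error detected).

s1: b1⊕b3⊕b5⊕b7 = 1⊕1⊕0⊕1 = 1
s2: b2⊕b3⊕b6⊕b7 = 1⊕1⊕1⊕1 = 0
s4: b4⊕b5⊕b6⊕b7 = 0⊕0⊕1⊕1 = 0
Syndrome (s4...s1) = 001 → position 1.
Overall parity (XOR of all 8 bits, including p0): 1⊕1⊕1⊕1⊕0⊕0⊕1⊕1 = 0
Overall=0, syndrome position=1 → double-bit error detected (uncorrectable).

double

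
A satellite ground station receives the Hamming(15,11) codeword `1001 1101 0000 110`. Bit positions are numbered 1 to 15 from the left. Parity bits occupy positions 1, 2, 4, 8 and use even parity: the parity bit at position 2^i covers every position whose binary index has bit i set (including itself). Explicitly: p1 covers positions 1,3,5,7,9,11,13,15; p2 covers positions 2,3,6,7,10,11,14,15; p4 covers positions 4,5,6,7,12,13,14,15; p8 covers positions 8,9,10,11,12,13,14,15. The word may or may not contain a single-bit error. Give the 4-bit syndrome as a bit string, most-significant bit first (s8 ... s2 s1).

1101

s1: b1⊕b3⊕b5⊕b7⊕b9⊕b11⊕b13⊕b15 = 1⊕0⊕1⊕0⊕0⊕0⊕1⊕0 = 1
s2: b2⊕b3⊕b6⊕b7⊕b10⊕b11⊕b14⊕b15 = 0⊕0⊕1⊕0⊕0⊕0⊕1⊕0 = 0
s4: b4⊕b5⊕b6⊕b7⊕b12⊕b13⊕b14⊕b15 = 1⊕1⊕1⊕0⊕0⊕1⊕1⊕0 = 1
s8: b8⊕b9⊕b10⊕b11⊕b12⊕b13⊕b14⊕b15 = 1⊕0⊕0⊕0⊕0⊕1⊕1⊕0 = 1
Syndrome (s8...s1) = 1101 → position 13.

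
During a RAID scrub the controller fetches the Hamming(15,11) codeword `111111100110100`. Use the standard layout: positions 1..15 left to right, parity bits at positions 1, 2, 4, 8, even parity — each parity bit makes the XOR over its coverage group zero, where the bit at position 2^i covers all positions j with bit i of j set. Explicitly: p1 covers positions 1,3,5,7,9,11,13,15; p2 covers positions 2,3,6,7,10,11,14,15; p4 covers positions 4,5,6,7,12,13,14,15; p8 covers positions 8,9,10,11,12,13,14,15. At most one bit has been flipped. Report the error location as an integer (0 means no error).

12

s1: b1⊕b3⊕b5⊕b7⊕b9⊕b11⊕b13⊕b15 = 1⊕1⊕1⊕1⊕0⊕1⊕1⊕0 = 0
s2: b2⊕b3⊕b6⊕b7⊕b10⊕b11⊕b14⊕b15 = 1⊕1⊕1⊕1⊕1⊕1⊕0⊕0 = 0
s4: b4⊕b5⊕b6⊕b7⊕b12⊕b13⊕b14⊕b15 = 1⊕1⊕1⊕1⊕0⊕1⊕0⊕0 = 1
s8: b8⊕b9⊕b10⊕b11⊕b12⊕b13⊕b14⊕b15 = 0⊕0⊕1⊕1⊕0⊕1⊕0⊕0 = 1
Syndrome (s8...s1) = 1100 → position 12.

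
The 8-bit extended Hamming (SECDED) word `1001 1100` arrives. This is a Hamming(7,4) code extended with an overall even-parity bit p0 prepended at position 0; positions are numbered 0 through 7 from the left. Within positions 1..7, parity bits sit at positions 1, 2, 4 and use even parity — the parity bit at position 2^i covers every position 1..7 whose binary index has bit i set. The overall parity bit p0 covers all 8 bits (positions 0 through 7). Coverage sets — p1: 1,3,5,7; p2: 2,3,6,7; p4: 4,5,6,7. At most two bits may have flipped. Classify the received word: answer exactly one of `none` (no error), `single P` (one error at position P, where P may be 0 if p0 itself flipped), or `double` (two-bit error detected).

s1: b1⊕b3⊕b5⊕b7 = 0⊕1⊕1⊕0 = 0
s2: b2⊕b3⊕b6⊕b7 = 0⊕1⊕0⊕0 = 1
s4: b4⊕b5⊕b6⊕b7 = 1⊕1⊕0⊕0 = 0
Syndrome (s4...s1) = 010 → position 2.
Overall parity (XOR of all 8 bits, including p0): 1⊕0⊕0⊕1⊕1⊕1⊕0⊕0 = 0
Overall=0, syndrome position=2 → double-bit error detected (uncorrectable).

double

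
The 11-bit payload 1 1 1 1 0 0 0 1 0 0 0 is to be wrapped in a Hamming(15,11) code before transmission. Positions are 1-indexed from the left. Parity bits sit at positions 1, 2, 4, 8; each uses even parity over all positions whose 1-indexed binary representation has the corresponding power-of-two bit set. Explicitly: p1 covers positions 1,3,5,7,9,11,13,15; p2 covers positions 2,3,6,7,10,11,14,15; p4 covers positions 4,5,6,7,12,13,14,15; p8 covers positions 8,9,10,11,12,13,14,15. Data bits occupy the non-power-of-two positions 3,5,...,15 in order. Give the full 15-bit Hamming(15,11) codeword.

111011110001000

Place data bits at non-power-of-two positions: b3=1, b5=1, b6=1, b7=1, b9=0, b10=0, b11=0, b12=1, b13=0, b14=0, b15=0.
p1 = XOR of data positions {3,5,7,9,11,13,15} = 1⊕1⊕1⊕0⊕0⊕0⊕0 = 1
p2 = XOR of data positions {3,6,7,10,11,14,15} = 1⊕1⊕1⊕0⊕0⊕0⊕0 = 1
p4 = XOR of data positions {5,6,7,12,13,14,15} = 1⊕1⊕1⊕1⊕0⊕0⊕0 = 0
p8 = XOR of data positions {9,10,11,12,13,14,15} = 0⊕0⊕0⊕1⊕0⊕0⊕0 = 1
Codeword b1..b15 = 111011110001000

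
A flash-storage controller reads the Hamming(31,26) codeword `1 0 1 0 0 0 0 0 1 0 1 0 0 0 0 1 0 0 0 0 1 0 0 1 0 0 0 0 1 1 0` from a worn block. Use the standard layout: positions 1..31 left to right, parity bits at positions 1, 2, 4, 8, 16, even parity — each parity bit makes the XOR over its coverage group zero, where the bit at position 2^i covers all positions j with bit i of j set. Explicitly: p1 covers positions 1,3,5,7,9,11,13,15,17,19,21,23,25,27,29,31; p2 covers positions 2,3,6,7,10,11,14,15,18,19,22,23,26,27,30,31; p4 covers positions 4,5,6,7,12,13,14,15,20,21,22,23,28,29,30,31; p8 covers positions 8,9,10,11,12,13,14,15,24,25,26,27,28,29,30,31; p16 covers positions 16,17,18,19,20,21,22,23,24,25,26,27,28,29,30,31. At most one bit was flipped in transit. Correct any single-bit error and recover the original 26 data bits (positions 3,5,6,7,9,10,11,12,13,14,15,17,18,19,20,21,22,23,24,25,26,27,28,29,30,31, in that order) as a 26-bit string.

s1: b1⊕b3⊕b5⊕b7⊕b9⊕b11⊕b13⊕b15⊕b17⊕b19⊕b21⊕b23⊕b25⊕b27⊕b29⊕b31 = 1⊕1⊕0⊕0⊕1⊕1⊕0⊕0⊕0⊕0⊕1⊕0⊕0⊕0⊕1⊕0 = 0
s2: b2⊕b3⊕b6⊕b7⊕b10⊕b11⊕b14⊕b15⊕b18⊕b19⊕b22⊕b23⊕b26⊕b27⊕b30⊕b31 = 0⊕1⊕0⊕0⊕0⊕1⊕0⊕0⊕0⊕0⊕0⊕0⊕0⊕0⊕1⊕0 = 1
s4: b4⊕b5⊕b6⊕b7⊕b12⊕b13⊕b14⊕b15⊕b20⊕b21⊕b22⊕b23⊕b28⊕b29⊕b30⊕b31 = 0⊕0⊕0⊕0⊕0⊕0⊕0⊕0⊕0⊕1⊕0⊕0⊕0⊕1⊕1⊕0 = 1
s8: b8⊕b9⊕b10⊕b11⊕b12⊕b13⊕b14⊕b15⊕b24⊕b25⊕b26⊕b27⊕b28⊕b29⊕b30⊕b31 = 0⊕1⊕0⊕1⊕0⊕0⊕0⊕0⊕1⊕0⊕0⊕0⊕0⊕1⊕1⊕0 = 1
s16: b16⊕b17⊕b18⊕b19⊕b20⊕b21⊕b22⊕b23⊕b24⊕b25⊕b26⊕b27⊕b28⊕b29⊕b30⊕b31 = 1⊕0⊕0⊕0⊕0⊕1⊕0⊕0⊕1⊕0⊕0⊕0⊕0⊕1⊕1⊕0 = 1
Syndrome (s16...s1) = 11110 → position 30.
Flip bit 30: corrected codeword = 1010000010100001000010010000100
Data bits at positions 3,5,6,7,9,10,11,12,13,14,15,17,18,19,20,21,22,23,24,25,26,27,28,29,30,31: 10001010000000010010000100

10001010000000010010000100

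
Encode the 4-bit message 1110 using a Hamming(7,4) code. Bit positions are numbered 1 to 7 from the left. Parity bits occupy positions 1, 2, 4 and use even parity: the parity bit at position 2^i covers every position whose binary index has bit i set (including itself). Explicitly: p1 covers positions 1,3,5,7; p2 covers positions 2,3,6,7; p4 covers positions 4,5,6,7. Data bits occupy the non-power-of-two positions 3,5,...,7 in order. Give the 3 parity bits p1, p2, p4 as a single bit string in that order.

Place data bits at non-power-of-two positions: b3=1, b5=1, b6=1, b7=0.
p1 = XOR of data positions {3,5,7} = 1⊕1⊕0 = 0
p2 = XOR of data positions {3,6,7} = 1⊕1⊕0 = 0
p4 = XOR of data positions {5,6,7} = 1⊕1⊕0 = 0
Parity bits p1,p2,p4 = 000

000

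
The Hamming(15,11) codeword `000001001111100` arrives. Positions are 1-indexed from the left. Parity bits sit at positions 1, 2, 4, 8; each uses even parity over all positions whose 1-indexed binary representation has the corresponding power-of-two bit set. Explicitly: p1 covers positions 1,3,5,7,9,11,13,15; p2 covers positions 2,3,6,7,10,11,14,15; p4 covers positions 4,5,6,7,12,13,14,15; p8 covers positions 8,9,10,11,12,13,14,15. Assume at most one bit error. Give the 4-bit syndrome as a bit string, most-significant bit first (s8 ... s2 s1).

s1: b1⊕b3⊕b5⊕b7⊕b9⊕b11⊕b13⊕b15 = 0⊕0⊕0⊕0⊕1⊕1⊕1⊕0 = 1
s2: b2⊕b3⊕b6⊕b7⊕b10⊕b11⊕b14⊕b15 = 0⊕0⊕1⊕0⊕1⊕1⊕0⊕0 = 1
s4: b4⊕b5⊕b6⊕b7⊕b12⊕b13⊕b14⊕b15 = 0⊕0⊕1⊕0⊕1⊕1⊕0⊕0 = 1
s8: b8⊕b9⊕b10⊕b11⊕b12⊕b13⊕b14⊕b15 = 0⊕1⊕1⊕1⊕1⊕1⊕0⊕0 = 1
Syndrome (s8...s1) = 1111 → position 15.

1111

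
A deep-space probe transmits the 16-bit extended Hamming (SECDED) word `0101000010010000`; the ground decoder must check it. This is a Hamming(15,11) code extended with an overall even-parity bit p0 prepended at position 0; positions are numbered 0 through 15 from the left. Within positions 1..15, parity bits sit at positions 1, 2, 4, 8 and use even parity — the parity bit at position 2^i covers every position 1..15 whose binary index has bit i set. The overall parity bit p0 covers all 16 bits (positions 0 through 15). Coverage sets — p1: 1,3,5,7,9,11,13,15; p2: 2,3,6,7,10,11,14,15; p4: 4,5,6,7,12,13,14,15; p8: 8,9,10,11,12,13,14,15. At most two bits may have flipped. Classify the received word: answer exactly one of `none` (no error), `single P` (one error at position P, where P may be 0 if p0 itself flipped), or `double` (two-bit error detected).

double

s1: b1⊕b3⊕b5⊕b7⊕b9⊕b11⊕b13⊕b15 = 1⊕1⊕0⊕0⊕0⊕1⊕0⊕0 = 1
s2: b2⊕b3⊕b6⊕b7⊕b10⊕b11⊕b14⊕b15 = 0⊕1⊕0⊕0⊕0⊕1⊕0⊕0 = 0
s4: b4⊕b5⊕b6⊕b7⊕b12⊕b13⊕b14⊕b15 = 0⊕0⊕0⊕0⊕0⊕0⊕0⊕0 = 0
s8: b8⊕b9⊕b10⊕b11⊕b12⊕b13⊕b14⊕b15 = 1⊕0⊕0⊕1⊕0⊕0⊕0⊕0 = 0
Syndrome (s8...s1) = 0001 → position 1.
Overall parity (XOR of all 16 bits, including p0): 0⊕1⊕0⊕1⊕0⊕0⊕0⊕0⊕1⊕0⊕0⊕1⊕0⊕0⊕0⊕0 = 0
Overall=0, syndrome position=1 → double-bit error detected (uncorrectable).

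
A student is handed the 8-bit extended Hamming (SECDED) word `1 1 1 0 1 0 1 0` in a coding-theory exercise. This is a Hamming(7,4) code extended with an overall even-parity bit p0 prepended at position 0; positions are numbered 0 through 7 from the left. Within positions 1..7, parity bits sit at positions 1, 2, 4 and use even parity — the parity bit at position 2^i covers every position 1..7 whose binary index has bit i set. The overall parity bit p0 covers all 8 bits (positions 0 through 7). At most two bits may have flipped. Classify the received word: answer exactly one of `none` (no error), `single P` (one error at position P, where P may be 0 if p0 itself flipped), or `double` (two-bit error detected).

s1: b1⊕b3⊕b5⊕b7 = 1⊕0⊕0⊕0 = 1
s2: b2⊕b3⊕b6⊕b7 = 1⊕0⊕1⊕0 = 0
s4: b4⊕b5⊕b6⊕b7 = 1⊕0⊕1⊕0 = 0
Syndrome (s4...s1) = 001 → position 1.
Overall parity (XOR of all 8 bits, including p0): 1⊕1⊕1⊕0⊕1⊕0⊕1⊕0 = 1
Overall=1, syndrome position=1 → single-bit error at position 1.

single 1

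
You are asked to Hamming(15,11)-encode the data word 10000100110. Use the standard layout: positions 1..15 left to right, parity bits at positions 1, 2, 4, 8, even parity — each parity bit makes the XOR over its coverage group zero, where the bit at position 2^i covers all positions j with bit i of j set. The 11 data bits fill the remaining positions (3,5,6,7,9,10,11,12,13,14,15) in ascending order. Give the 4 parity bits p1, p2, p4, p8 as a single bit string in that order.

0101

Place data bits at non-power-of-two positions: b3=1, b5=0, b6=0, b7=0, b9=0, b10=1, b11=0, b12=0, b13=1, b14=1, b15=0.
p1 = XOR of data positions {3,5,7,9,11,13,15} = 1⊕0⊕0⊕0⊕0⊕1⊕0 = 0
p2 = XOR of data positions {3,6,7,10,11,14,15} = 1⊕0⊕0⊕1⊕0⊕1⊕0 = 1
p4 = XOR of data positions {5,6,7,12,13,14,15} = 0⊕0⊕0⊕0⊕1⊕1⊕0 = 0
p8 = XOR of data positions {9,10,11,12,13,14,15} = 0⊕1⊕0⊕0⊕1⊕1⊕0 = 1
Parity bits p1,p2,p4,p8 = 0101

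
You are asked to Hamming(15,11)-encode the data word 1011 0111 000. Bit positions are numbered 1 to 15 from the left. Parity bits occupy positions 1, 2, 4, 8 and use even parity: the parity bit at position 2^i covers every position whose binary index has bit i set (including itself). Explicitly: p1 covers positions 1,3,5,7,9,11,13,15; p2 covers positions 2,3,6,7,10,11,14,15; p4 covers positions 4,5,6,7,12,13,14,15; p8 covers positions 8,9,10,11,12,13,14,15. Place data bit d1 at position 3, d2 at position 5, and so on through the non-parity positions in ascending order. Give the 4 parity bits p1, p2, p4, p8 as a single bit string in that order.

Place data bits at non-power-of-two positions: b3=1, b5=0, b6=1, b7=1, b9=0, b10=1, b11=1, b12=1, b13=0, b14=0, b15=0.
p1 = XOR of data positions {3,5,7,9,11,13,15} = 1⊕0⊕1⊕0⊕1⊕0⊕0 = 1
p2 = XOR of data positions {3,6,7,10,11,14,15} = 1⊕1⊕1⊕1⊕1⊕0⊕0 = 1
p4 = XOR of data positions {5,6,7,12,13,14,15} = 0⊕1⊕1⊕1⊕0⊕0⊕0 = 1
p8 = XOR of data positions {9,10,11,12,13,14,15} = 0⊕1⊕1⊕1⊕0⊕0⊕0 = 1
Parity bits p1,p2,p4,p8 = 1111

1111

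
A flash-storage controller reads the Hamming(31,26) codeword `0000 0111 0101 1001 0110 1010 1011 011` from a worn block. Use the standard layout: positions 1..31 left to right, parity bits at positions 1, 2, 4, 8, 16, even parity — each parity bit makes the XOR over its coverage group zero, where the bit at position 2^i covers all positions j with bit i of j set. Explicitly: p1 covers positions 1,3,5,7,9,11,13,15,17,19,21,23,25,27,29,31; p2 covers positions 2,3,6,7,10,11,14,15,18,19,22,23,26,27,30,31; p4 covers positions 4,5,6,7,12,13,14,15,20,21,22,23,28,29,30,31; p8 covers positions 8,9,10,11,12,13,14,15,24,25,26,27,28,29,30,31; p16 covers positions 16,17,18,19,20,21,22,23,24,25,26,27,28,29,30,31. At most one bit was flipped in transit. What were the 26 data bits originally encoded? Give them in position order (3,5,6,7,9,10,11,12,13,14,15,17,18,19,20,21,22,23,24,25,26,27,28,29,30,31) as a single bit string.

00110101110011010101011011

s1: b1⊕b3⊕b5⊕b7⊕b9⊕b11⊕b13⊕b15⊕b17⊕b19⊕b21⊕b23⊕b25⊕b27⊕b29⊕b31 = 0⊕0⊕0⊕1⊕0⊕0⊕1⊕0⊕0⊕1⊕1⊕1⊕1⊕1⊕0⊕1 = 0
s2: b2⊕b3⊕b6⊕b7⊕b10⊕b11⊕b14⊕b15⊕b18⊕b19⊕b22⊕b23⊕b26⊕b27⊕b30⊕b31 = 0⊕0⊕1⊕1⊕1⊕0⊕0⊕0⊕1⊕1⊕0⊕1⊕0⊕1⊕1⊕1 = 1
s4: b4⊕b5⊕b6⊕b7⊕b12⊕b13⊕b14⊕b15⊕b20⊕b21⊕b22⊕b23⊕b28⊕b29⊕b30⊕b31 = 0⊕0⊕1⊕1⊕1⊕1⊕0⊕0⊕0⊕1⊕0⊕1⊕1⊕0⊕1⊕1 = 1
s8: b8⊕b9⊕b10⊕b11⊕b12⊕b13⊕b14⊕b15⊕b24⊕b25⊕b26⊕b27⊕b28⊕b29⊕b30⊕b31 = 1⊕0⊕1⊕0⊕1⊕1⊕0⊕0⊕0⊕1⊕0⊕1⊕1⊕0⊕1⊕1 = 1
s16: b16⊕b17⊕b18⊕b19⊕b20⊕b21⊕b22⊕b23⊕b24⊕b25⊕b26⊕b27⊕b28⊕b29⊕b30⊕b31 = 1⊕0⊕1⊕1⊕0⊕1⊕0⊕1⊕0⊕1⊕0⊕1⊕1⊕0⊕1⊕1 = 0
Syndrome (s16...s1) = 01110 → position 14.
Flip bit 14: corrected codeword = 0000011101011101011010101011011
Data bits at positions 3,5,6,7,9,10,11,12,13,14,15,17,18,19,20,21,22,23,24,25,26,27,28,29,30,31: 00110101110011010101011011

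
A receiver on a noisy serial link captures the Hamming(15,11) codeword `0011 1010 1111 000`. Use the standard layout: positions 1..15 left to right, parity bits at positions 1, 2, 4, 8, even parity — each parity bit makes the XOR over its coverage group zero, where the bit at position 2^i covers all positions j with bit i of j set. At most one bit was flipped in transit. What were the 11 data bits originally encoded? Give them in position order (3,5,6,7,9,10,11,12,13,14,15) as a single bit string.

11011111000

s1: b1⊕b3⊕b5⊕b7⊕b9⊕b11⊕b13⊕b15 = 0⊕1⊕1⊕1⊕1⊕1⊕0⊕0 = 1
s2: b2⊕b3⊕b6⊕b7⊕b10⊕b11⊕b14⊕b15 = 0⊕1⊕0⊕1⊕1⊕1⊕0⊕0 = 0
s4: b4⊕b5⊕b6⊕b7⊕b12⊕b13⊕b14⊕b15 = 1⊕1⊕0⊕1⊕1⊕0⊕0⊕0 = 0
s8: b8⊕b9⊕b10⊕b11⊕b12⊕b13⊕b14⊕b15 = 0⊕1⊕1⊕1⊕1⊕0⊕0⊕0 = 0
Syndrome (s8...s1) = 0001 → position 1.
Flip bit 1: corrected codeword = 101110101111000
Data bits at positions 3,5,6,7,9,10,11,12,13,14,15: 11011111000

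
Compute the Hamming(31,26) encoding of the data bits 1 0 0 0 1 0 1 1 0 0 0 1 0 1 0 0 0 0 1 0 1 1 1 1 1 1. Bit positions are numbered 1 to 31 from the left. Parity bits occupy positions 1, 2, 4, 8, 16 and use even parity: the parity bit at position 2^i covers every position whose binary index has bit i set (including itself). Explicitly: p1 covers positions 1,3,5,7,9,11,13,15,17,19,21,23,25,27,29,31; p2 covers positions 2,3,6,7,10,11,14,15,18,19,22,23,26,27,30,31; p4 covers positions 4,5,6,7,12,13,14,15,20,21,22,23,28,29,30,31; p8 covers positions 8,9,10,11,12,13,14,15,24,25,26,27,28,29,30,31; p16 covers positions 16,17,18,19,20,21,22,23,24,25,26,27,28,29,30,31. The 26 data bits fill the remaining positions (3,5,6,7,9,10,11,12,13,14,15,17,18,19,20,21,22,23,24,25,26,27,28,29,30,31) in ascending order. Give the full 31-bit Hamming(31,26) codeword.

Place data bits at non-power-of-two positions: b3=1, b5=0, b6=0, b7=0, b9=1, b10=0, b11=1, b12=1, b13=0, b14=0, b15=0, b17=1, b18=0, b19=1, b20=0, b21=0, b22=0, b23=0, b24=1, b25=0, b26=1, b27=1, b28=1, b29=1, b30=1, b31=1.
p1 = XOR of data positions {3,5,7,9,11,13,15,17,19,21,23,25,27,29,31} = 1⊕0⊕0⊕1⊕1⊕0⊕0⊕1⊕1⊕0⊕0⊕0⊕1⊕1⊕1 = 0
p2 = XOR of data positions {3,6,7,10,11,14,15,18,19,22,23,26,27,30,31} = 1⊕0⊕0⊕0⊕1⊕0⊕0⊕0⊕1⊕0⊕0⊕1⊕1⊕1⊕1 = 1
p4 = XOR of data positions {5,6,7,12,13,14,15,20,21,22,23,28,29,30,31} = 0⊕0⊕0⊕1⊕0⊕0⊕0⊕0⊕0⊕0⊕0⊕1⊕1⊕1⊕1 = 1
p8 = XOR of data positions {9,10,11,12,13,14,15,24,25,26,27,28,29,30,31} = 1⊕0⊕1⊕1⊕0⊕0⊕0⊕1⊕0⊕1⊕1⊕1⊕1⊕1⊕1 = 0
p16 = XOR of data positions {17,18,19,20,21,22,23,24,25,26,27,28,29,30,31} = 1⊕0⊕1⊕0⊕0⊕0⊕0⊕1⊕0⊕1⊕1⊕1⊕1⊕1⊕1 = 1
Codeword b1..b31 = 0111000010110001101000010111111

0111000010110001101000010111111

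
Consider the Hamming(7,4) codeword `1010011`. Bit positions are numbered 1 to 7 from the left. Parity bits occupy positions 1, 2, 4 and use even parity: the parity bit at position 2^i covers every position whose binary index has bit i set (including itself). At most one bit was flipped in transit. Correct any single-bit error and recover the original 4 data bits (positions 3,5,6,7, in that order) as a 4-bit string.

s1: b1⊕b3⊕b5⊕b7 = 1⊕1⊕0⊕1 = 1
s2: b2⊕b3⊕b6⊕b7 = 0⊕1⊕1⊕1 = 1
s4: b4⊕b5⊕b6⊕b7 = 0⊕0⊕1⊕1 = 0
Syndrome (s4...s1) = 011 → position 3.
Flip bit 3: corrected codeword = 1000011
Data bits at positions 3,5,6,7: 0011

0011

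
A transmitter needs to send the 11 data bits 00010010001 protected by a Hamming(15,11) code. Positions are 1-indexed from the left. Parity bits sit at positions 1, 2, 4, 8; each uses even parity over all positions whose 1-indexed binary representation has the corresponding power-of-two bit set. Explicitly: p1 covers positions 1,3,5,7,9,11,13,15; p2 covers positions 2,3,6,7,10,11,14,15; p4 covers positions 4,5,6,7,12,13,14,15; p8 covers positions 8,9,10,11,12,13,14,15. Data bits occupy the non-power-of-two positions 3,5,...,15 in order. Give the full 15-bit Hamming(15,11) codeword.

110000100010001

Place data bits at non-power-of-two positions: b3=0, b5=0, b6=0, b7=1, b9=0, b10=0, b11=1, b12=0, b13=0, b14=0, b15=1.
p1 = XOR of data positions {3,5,7,9,11,13,15} = 0⊕0⊕1⊕0⊕1⊕0⊕1 = 1
p2 = XOR of data positions {3,6,7,10,11,14,15} = 0⊕0⊕1⊕0⊕1⊕0⊕1 = 1
p4 = XOR of data positions {5,6,7,12,13,14,15} = 0⊕0⊕1⊕0⊕0⊕0⊕1 = 0
p8 = XOR of data positions {9,10,11,12,13,14,15} = 0⊕0⊕1⊕0⊕0⊕0⊕1 = 0
Codeword b1..b15 = 110000100010001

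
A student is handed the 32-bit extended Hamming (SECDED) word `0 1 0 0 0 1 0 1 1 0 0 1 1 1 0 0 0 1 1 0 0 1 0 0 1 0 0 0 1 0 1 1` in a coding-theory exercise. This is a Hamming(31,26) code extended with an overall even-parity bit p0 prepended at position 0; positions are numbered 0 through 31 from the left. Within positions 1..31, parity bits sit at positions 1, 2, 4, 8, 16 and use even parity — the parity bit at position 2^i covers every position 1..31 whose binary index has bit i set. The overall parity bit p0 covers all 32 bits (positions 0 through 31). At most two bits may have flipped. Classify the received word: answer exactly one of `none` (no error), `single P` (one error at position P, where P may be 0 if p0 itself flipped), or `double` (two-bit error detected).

s1: b1⊕b3⊕b5⊕b7⊕b9⊕b11⊕b13⊕b15⊕b17⊕b19⊕b21⊕b23⊕b25⊕b27⊕b29⊕b31 = 1⊕0⊕1⊕1⊕0⊕1⊕1⊕0⊕1⊕0⊕1⊕0⊕0⊕0⊕0⊕1 = 0
s2: b2⊕b3⊕b6⊕b7⊕b10⊕b11⊕b14⊕b15⊕b18⊕b19⊕b22⊕b23⊕b26⊕b27⊕b30⊕b31 = 0⊕0⊕0⊕1⊕0⊕1⊕0⊕0⊕1⊕0⊕0⊕0⊕0⊕0⊕1⊕1 = 1
s4: b4⊕b5⊕b6⊕b7⊕b12⊕b13⊕b14⊕b15⊕b20⊕b21⊕b22⊕b23⊕b28⊕b29⊕b30⊕b31 = 0⊕1⊕0⊕1⊕1⊕1⊕0⊕0⊕0⊕1⊕0⊕0⊕1⊕0⊕1⊕1 = 0
s8: b8⊕b9⊕b10⊕b11⊕b12⊕b13⊕b14⊕b15⊕b24⊕b25⊕b26⊕b27⊕b28⊕b29⊕b30⊕b31 = 1⊕0⊕0⊕1⊕1⊕1⊕0⊕0⊕1⊕0⊕0⊕0⊕1⊕0⊕1⊕1 = 0
s16: b16⊕b17⊕b18⊕b19⊕b20⊕b21⊕b22⊕b23⊕b24⊕b25⊕b26⊕b27⊕b28⊕b29⊕b30⊕b31 = 0⊕1⊕1⊕0⊕0⊕1⊕0⊕0⊕1⊕0⊕0⊕0⊕1⊕0⊕1⊕1 = 1
Syndrome (s16...s1) = 10010 → position 18.
Overall parity (XOR of all 32 bits, including p0): 0⊕1⊕0⊕0⊕0⊕1⊕0⊕1⊕1⊕0⊕0⊕1⊕1⊕1⊕0⊕0⊕0⊕1⊕1⊕0⊕0⊕1⊕0⊕0⊕1⊕0⊕0⊕0⊕1⊕0⊕1⊕1 = 0
Overall=0, syndrome position=18 → double-bit error detected (uncorrectable).

double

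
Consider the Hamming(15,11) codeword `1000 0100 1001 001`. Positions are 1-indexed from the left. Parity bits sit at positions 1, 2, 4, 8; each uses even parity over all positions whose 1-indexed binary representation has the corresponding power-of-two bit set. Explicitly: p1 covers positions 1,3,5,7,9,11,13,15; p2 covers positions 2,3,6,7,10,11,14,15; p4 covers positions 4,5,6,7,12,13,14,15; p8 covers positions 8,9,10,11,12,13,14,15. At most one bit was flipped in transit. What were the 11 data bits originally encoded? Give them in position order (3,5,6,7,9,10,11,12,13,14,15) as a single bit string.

s1: b1⊕b3⊕b5⊕b7⊕b9⊕b11⊕b13⊕b15 = 1⊕0⊕0⊕0⊕1⊕0⊕0⊕1 = 1
s2: b2⊕b3⊕b6⊕b7⊕b10⊕b11⊕b14⊕b15 = 0⊕0⊕1⊕0⊕0⊕0⊕0⊕1 = 0
s4: b4⊕b5⊕b6⊕b7⊕b12⊕b13⊕b14⊕b15 = 0⊕0⊕1⊕0⊕1⊕0⊕0⊕1 = 1
s8: b8⊕b9⊕b10⊕b11⊕b12⊕b13⊕b14⊕b15 = 0⊕1⊕0⊕0⊕1⊕0⊕0⊕1 = 1
Syndrome (s8...s1) = 1101 → position 13.
Flip bit 13: corrected codeword = 100001001001101
Data bits at positions 3,5,6,7,9,10,11,12,13,14,15: 00101001101

00101001101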